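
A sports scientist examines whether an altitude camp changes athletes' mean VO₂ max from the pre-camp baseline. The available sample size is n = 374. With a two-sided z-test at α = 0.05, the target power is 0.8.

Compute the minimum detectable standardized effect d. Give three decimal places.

Need Φ(δ − 1.960) = 0.8, so δ = 1.960 + 0.842 = 2.802.
(The second rejection-region term Φ(−δ − z_{α/2}) is negligible and dropped.)
δ = d·√n ⇒ d = δ/√n = 2.802/√374 = 0.1449.

d ≈ 0.145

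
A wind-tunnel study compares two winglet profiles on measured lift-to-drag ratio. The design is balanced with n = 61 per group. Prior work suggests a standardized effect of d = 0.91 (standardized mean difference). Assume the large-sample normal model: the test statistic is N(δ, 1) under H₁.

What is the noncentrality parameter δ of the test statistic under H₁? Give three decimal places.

δ ≈ 5.026

The noncentrality parameter scales effect size by the design's sample-size factor: δ = d·√(n/2) = 0.91 × √(61/2) = 5.0256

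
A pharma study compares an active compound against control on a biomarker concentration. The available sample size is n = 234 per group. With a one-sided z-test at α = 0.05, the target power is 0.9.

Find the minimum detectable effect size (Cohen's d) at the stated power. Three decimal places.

Required noncentrality: δ = z_{0.05} + z_{0.10} = 1.645 + 1.282 = 2.926.
δ = d·√(n/2) ⇒ d = δ/√(n/2) = 2.926/√(234/2) = 0.2705.

d ≈ 0.271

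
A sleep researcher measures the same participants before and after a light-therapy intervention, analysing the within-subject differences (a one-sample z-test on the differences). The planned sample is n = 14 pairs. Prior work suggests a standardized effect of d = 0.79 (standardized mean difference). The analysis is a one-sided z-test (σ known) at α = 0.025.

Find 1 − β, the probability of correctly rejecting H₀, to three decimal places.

Noncentrality parameter: λ = d·√n = 0.79 × √14 = 2.9559
Critical value for a one-sided test at α = 0.025: z_α = 1.960.
Power = Φ(λ − 1.960) = Φ(0.996) = 0.8404.

Power ≈ 0.840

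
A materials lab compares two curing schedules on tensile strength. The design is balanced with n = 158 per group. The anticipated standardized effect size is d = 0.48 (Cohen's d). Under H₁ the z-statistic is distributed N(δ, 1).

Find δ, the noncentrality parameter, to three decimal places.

δ ≈ 4.266

δ = d·√(n/2) = 0.48 × √(158/2) = 4.2663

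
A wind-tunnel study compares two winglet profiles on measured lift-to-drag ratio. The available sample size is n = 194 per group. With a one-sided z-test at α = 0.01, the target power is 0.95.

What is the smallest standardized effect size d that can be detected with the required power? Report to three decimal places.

d ≈ 0.403

Required noncentrality: δ = z_{0.01} + z_{0.05} = 2.326 + 1.645 = 3.971.
δ = d·√(n/2) ⇒ d = δ/√(n/2) = 3.971/√(194/2) = 0.4032.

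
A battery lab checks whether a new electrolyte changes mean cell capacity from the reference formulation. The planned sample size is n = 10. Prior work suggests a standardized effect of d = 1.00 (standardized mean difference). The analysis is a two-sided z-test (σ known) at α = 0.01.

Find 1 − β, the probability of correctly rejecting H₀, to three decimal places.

Power ≈ 0.721

Noncentrality parameter: δ = d·√n = 1.00 × √10 = 3.1623
Two-sided α = 0.01 → critical value z_{0.005} = 2.576.
Power = Φ(δ − 2.576) + Φ(−δ − 2.576) = Φ(0.586) + Φ(-5.738) = 0.7212 + 0.0000 = 0.7212.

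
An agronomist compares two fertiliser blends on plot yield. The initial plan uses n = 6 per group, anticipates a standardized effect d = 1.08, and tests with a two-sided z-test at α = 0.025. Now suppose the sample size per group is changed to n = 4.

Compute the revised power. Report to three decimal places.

With n = 4 per group: δ = d·√(n/2) = 1.08 × √(4/2) = 1.5274. Critical value z_{0.0125} = 2.241.
Revised power = Φ(δ − 2.241) + Φ(−δ − 2.241) = Φ(-0.714) + Φ(-3.769) = 0.2376 + 0.0001 = 0.2377.

Power ≈ 0.238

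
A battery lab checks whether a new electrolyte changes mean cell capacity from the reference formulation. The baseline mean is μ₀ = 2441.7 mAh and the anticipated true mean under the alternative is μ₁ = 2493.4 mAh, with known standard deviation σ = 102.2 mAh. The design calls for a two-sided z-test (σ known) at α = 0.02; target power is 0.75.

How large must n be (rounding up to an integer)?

n = 36

Standardized effect: d = |μ₁ − μ₀| / σ = |2493.4 − 2441.7| / 102.2 = 0.5059
Set Φ(δ − 2.326) = 0.75; then δ − 2.326 = Φ⁻¹(0.75) = 0.674, giving δ = 3.001.
(For δ > 0 the lower-tail rejection region contributes negligibly to power, so the one-term inversion is standard.)
δ = d·√n ⇒ n = (δ/d)² = (3.001 / 0.5059)² = 35.19.
Rounding up, n = 36.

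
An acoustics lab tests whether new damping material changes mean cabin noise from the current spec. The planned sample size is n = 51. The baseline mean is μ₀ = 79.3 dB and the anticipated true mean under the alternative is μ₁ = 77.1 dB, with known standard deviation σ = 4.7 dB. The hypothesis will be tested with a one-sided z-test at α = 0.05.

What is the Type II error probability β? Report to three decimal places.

β ≈ 0.045

Standardized effect: d = |μ₁ − μ₀| / σ = |77.1 − 79.3| / 4.7 = 0.4681
Noncentrality parameter: δ = d·√n = 0.4681 × √51 = 3.3428
One-sided α = 0.05 → critical value z_{0.05} = 1.645.
Power = Φ(δ − 1.645) = Φ(1.698) = 0.9552.
Type II error: β = 1 − power = 1 − 0.9552 = 0.0448.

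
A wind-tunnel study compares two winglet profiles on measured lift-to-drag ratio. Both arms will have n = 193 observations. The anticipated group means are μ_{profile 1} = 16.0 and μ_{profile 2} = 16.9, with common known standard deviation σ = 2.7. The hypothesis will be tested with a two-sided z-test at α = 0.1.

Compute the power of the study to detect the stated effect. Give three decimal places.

Power ≈ 0.948

Standardized effect: d = |μ_{profile 1} − μ_{profile 2}| / σ = |16.0 − 16.9| / 2.7 = 0.3333
Noncentrality parameter: δ = d·√(n/2) = 0.3333 × √(193/2) = 3.2745
Critical value for a two-sided test at α = 0.1: z_{α/2} = 1.645.
Power = Φ(δ − 1.645) + Φ(−δ − 1.645) = Φ(1.630) + Φ(-4.919) = 0.9484 + 0.0000 = 0.9484.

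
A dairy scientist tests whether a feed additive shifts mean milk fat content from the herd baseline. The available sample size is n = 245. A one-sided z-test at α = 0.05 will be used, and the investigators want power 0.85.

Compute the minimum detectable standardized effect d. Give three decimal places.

d ≈ 0.171

Required noncentrality: δ = z_{0.05} + z_{0.15} = 1.645 + 1.036 = 2.681.
δ = d·√n ⇒ d = δ/√n = 2.681/√245 = 0.1713.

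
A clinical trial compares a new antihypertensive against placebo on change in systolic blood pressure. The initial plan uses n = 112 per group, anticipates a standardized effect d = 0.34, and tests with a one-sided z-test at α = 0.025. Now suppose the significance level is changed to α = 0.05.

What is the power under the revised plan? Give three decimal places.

Power ≈ 0.816

δ = d·√(n/2) = 0.34 × √(112/2) = 2.5443 (unchanged). New critical value: z_{0.05} = 1.645.
Revised power = Φ(δ − 1.645) = Φ(0.899) = 0.8158.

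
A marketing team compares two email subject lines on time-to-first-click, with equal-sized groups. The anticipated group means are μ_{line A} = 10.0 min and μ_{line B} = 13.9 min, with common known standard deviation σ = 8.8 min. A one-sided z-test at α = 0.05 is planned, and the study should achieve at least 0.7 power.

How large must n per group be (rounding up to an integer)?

Standardized effect: d = |μ_{line A} − μ_{line B}| / σ = |10.0 − 13.9| / 8.8 = 0.4432
Set Φ(δ − 1.645) = 0.7; then δ − 1.645 = Φ⁻¹(0.7) = 0.524, giving δ = 2.169.
δ = d·√(n/2) ⇒ n = 2(δ/d)² = 2 × (2.169 / 0.4432)² = 47.92.
Round up to the next whole unit.

n = 48 per group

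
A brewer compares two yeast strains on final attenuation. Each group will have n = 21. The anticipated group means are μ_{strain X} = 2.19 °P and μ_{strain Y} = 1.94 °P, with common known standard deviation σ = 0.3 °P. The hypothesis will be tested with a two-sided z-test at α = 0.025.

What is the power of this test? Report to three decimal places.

Standardized effect: d = |μ_{strain X} − μ_{strain Y}| / σ = |2.19 − 1.94| / 0.3 = 0.8333
Noncentrality parameter: δ = d·√(n/2) = 0.8333 × √(21/2) = 2.7003
Critical value for a two-sided test at α = 0.025: z_{α/2} = 2.241.
Power = Φ(δ − 2.241) + Φ(−δ − 2.241) = Φ(0.459) + Φ(-4.942) = 0.6768 + 0.0000 = 0.6768.

Power ≈ 0.677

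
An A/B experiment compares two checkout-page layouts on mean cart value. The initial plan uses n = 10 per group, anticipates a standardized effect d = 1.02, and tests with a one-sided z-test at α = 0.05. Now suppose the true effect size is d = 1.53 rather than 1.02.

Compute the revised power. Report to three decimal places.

Power ≈ 0.962

With d = 1.53: δ = d·√(n/2) = 1.53 × √(10/2) = 3.4212. Critical value z_{0.05} = 1.645.
Revised power = P(Z > 1.645 − δ) = Φ(1.776) = 0.9622.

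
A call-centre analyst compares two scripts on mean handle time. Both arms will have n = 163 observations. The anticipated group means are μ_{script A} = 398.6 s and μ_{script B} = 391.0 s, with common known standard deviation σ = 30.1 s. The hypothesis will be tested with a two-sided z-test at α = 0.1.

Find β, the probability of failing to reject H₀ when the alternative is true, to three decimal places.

Standardized effect: d = |μ_{script A} − μ_{script B}| / σ = |398.6 − 391.0| / 30.1 = 0.2525
Noncentrality parameter: δ = d·√(n/2) = 0.2525 × √(163/2) = 2.2794
Two-sided α = 0.1 → critical value z_{0.05} = 1.645.
Power = Φ(δ − 1.645) + Φ(−δ − 1.645) = Φ(0.635) + Φ(-3.924) = 0.7371 + 0.0000 = 0.7372.
Type II error: β = 1 − power = 1 − 0.7372 = 0.2628.

β ≈ 0.263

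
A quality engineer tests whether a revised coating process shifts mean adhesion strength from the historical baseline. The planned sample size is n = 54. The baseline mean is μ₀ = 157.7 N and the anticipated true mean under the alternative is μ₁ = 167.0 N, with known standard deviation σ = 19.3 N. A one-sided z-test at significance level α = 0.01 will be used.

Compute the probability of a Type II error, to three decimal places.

Standardized effect: d = |μ₁ − μ₀| / σ = |167.0 − 157.7| / 19.3 = 0.4819
Noncentrality parameter: δ = d·√n = 0.4819 × √54 = 3.5410
Critical value for a one-sided test at α = 0.01: z_α = 2.326.
Power = P(Z > 2.326 − δ) = Φ(1.215) = 0.8877.
Type II error: β = 1 − power = 1 − 0.8877 = 0.1123.

β ≈ 0.112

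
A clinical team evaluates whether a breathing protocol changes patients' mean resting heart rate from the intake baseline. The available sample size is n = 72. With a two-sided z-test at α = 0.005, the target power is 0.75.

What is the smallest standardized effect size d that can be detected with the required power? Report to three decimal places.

d ≈ 0.410

Required noncentrality: δ = z_{0.0025} + z_{0.25} = 2.807 + 0.674 = 3.482.
(The second rejection-region term Φ(−δ − z_{α/2}) is negligible and dropped.)
δ = d·√n ⇒ d = δ/√n = 3.482/√72 = 0.4103.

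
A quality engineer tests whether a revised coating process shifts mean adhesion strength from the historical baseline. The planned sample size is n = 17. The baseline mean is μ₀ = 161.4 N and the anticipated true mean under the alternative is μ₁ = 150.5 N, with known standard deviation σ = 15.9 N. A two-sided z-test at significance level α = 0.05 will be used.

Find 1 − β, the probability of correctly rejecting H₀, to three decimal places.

Power ≈ 0.807

Standardized effect: d = |μ₁ − μ₀| / σ = |150.5 − 161.4| / 15.9 = 0.6855
Noncentrality parameter: λ = d·√n = 0.6855 × √17 = 2.8265
Critical value for a two-sided test at α = 0.05: z_{α/2} = 1.960.
Power = Φ(λ − 1.960) + Φ(−λ − 1.960) = Φ(0.867) + Φ(-4.786) = 0.8069 + 0.0000 = 0.8069.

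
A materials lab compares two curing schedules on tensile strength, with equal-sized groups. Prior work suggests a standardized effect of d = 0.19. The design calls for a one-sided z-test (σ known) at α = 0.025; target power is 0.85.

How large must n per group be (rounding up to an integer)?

n = 498 per group

Set Φ(δ − 1.960) = 0.85; then δ − 1.960 = Φ⁻¹(0.85) = 1.036, giving δ = 2.996.
δ = d·√(n/2) ⇒ n = 2(δ/d)² = 2 × (2.996 / 0.19)² = 497.42.
Rounding up, n = 498 per group.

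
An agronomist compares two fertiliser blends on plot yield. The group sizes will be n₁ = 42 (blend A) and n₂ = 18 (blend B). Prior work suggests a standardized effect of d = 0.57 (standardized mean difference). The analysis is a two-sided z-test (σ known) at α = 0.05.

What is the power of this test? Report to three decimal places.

Noncentrality parameter: δ = d / √(1/n₁ + 1/n₂) = 0.57 / √(1/42 + 1/18) = 2.0233
Two-sided α = 0.05 → critical value z_{0.025} = 1.960.
Power = Φ(δ − 1.960) + Φ(−δ − 1.960) = Φ(0.063) + Φ(-3.983) = 0.5253 + 0.0000 = 0.5253.

Power ≈ 0.525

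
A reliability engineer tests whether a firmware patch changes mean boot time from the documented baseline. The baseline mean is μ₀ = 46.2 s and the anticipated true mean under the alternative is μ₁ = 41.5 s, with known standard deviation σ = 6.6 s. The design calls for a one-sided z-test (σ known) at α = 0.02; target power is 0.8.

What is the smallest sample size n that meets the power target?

n = 17

Standardized effect: d = |μ₁ − μ₀| / σ = |41.5 − 46.2| / 6.6 = 0.7121
For power 0.8 need Φ(δ − z_{0.02}) = 0.8, so δ = z_{0.02} + z_{0.20} = 2.054 + 0.842 = 2.895.
δ = d·√n ⇒ n = (δ/d)² = (2.895 / 0.7121)² = 16.53.
Round up to the next whole unit.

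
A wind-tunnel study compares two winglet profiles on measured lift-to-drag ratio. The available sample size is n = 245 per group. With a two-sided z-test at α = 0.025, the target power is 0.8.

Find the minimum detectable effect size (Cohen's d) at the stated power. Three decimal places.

Required noncentrality: δ = z_{0.0125} + z_{0.20} = 2.241 + 0.842 = 3.083.
(Lower-tail contribution to power is negligible for δ > 0.)
δ = d·√(n/2) ⇒ d = δ/√(n/2) = 3.083/√(245/2) = 0.2786.

d ≈ 0.279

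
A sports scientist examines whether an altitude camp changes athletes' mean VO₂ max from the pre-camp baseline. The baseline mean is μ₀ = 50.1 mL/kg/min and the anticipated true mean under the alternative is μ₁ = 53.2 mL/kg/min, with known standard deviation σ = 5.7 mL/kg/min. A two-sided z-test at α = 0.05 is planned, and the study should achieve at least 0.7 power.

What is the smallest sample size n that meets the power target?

Standardized effect: d = |μ₁ − μ₀| / σ = |53.2 − 50.1| / 5.7 = 0.5439
Set Φ(δ − 1.960) = 0.7; then δ − 1.960 = Φ⁻¹(0.7) = 0.524, giving δ = 2.484.
(Ignoring the negligible lower-tail rejection probability gives the usual closed-form inversion.)
δ = d·√n ⇒ n = (δ/d)² = (2.484 / 0.5439)² = 20.87.
Round up to the next whole unit.

n = 21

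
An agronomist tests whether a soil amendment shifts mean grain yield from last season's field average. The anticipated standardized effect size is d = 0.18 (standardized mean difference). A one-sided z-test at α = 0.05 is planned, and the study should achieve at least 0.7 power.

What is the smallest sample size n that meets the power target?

For power 0.7 need Φ(δ − z_{0.05}) = 0.7, so δ = z_{0.05} + z_{0.30} = 1.645 + 0.524 = 2.169.
δ = d·√n ⇒ n = (δ/d)² = (2.169 / 0.18)² = 145.24.
Round up to the next whole unit.

n = 146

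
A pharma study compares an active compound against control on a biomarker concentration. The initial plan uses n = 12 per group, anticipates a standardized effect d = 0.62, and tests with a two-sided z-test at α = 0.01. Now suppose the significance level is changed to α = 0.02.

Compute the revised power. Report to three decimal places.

Power ≈ 0.210

δ = d·√(n/2) = 0.62 × √(12/2) = 1.5187 (unchanged). New critical value: z_{0.01} = 2.326.
Revised power = Φ(δ − 2.326) + Φ(−δ − 2.326) = Φ(-0.808) + Φ(-3.845) = 0.2096 + 0.0001 = 0.2097.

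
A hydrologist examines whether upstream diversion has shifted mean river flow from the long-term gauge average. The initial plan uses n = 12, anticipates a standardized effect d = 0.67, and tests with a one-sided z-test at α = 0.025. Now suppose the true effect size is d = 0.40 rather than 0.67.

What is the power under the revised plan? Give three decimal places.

Power ≈ 0.283

With d = 0.40: δ = d·√n = 0.40 × √12 = 1.3856. Critical value z_{0.025} = 1.960.
Revised power = Φ(δ − 1.960) = Φ(-0.574) = 0.2829.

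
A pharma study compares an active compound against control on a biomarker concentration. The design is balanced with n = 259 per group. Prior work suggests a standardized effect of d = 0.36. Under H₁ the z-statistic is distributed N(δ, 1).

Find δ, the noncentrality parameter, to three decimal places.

The noncentrality parameter scales effect size by the design's sample-size factor: δ = d·√(n/2) = 0.36 × √(259/2) = 4.0967

δ ≈ 4.097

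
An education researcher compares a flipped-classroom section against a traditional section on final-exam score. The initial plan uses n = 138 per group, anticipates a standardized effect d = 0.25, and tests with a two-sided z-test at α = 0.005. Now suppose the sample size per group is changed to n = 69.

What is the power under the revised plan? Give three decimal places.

With n = 69 per group: δ = d·√(n/2) = 0.25 × √(69/2) = 1.4684. Critical value z_{0.0025} = 2.807.
Revised power = Φ(δ − 2.807) + Φ(−δ − 2.807) = Φ(-1.339) + Φ(-4.275) = 0.0903 + 0.0000 = 0.0904.

Power ≈ 0.090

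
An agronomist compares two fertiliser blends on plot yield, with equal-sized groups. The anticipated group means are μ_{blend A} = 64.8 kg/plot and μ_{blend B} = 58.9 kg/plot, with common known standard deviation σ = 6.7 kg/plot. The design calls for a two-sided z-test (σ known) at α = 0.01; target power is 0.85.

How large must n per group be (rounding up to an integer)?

n = 34 per group

Standardized effect: d = |μ_{blend A} − μ_{blend B}| / σ = |64.8 − 58.9| / 6.7 = 0.8806
Set Φ(δ − 2.576) = 0.85; then δ − 2.576 = Φ⁻¹(0.85) = 1.036, giving δ = 3.612.
(For δ > 0 the lower-tail rejection region contributes negligibly to power, so the one-term inversion is standard.)
δ = d·√(n/2) ⇒ n = 2(δ/d)² = 2 × (3.612 / 0.8806)² = 33.65.
Round up to the next whole unit.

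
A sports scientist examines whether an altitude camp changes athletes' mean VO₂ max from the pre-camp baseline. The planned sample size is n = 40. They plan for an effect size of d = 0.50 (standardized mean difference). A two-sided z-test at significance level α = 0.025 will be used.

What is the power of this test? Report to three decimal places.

Noncentrality parameter: δ = d·√n = 0.50 × √40 = 3.1623
Two-sided α = 0.025 → critical value z_{0.0125} = 2.241.
Power = Φ(δ − 2.241) + Φ(−δ − 2.241) = Φ(0.921) + Φ(-5.404) = 0.8214 + 0.0000 = 0.8214.

Power ≈ 0.821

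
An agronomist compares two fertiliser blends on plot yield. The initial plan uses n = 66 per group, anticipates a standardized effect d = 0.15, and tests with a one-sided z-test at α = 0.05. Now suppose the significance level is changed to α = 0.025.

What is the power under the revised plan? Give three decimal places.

δ = d·√(n/2) = 0.15 × √(66/2) = 0.8617 (unchanged). New critical value: z_{0.025} = 1.960.
Revised power = P(Z > 1.960 − δ) = Φ(-1.098) = 0.1360.

Power ≈ 0.136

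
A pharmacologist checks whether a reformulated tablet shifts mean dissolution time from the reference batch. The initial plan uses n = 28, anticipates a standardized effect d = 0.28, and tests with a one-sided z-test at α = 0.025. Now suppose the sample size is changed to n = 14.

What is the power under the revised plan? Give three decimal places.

Power ≈ 0.181

With n = 14: δ = d·√n = 0.28 × √14 = 1.0477. Critical value z_{0.025} = 1.960.
Revised power = P(Z > 1.960 − δ) = Φ(-0.912) = 0.1808.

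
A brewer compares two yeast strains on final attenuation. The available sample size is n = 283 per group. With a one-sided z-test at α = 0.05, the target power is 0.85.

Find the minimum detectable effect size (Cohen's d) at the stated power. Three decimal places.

Need Φ(δ − 1.645) = 0.85, so δ = 1.645 + 1.036 = 2.681.
δ = d·√(n/2) ⇒ d = δ/√(n/2) = 2.681/√(283/2) = 0.2254.

d ≈ 0.225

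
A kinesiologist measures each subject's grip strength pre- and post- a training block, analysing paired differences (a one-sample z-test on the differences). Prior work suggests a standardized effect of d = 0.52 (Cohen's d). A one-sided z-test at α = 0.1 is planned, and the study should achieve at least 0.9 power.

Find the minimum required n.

n = 25

Set Φ(δ − 1.282) = 0.9; then δ − 1.282 = Φ⁻¹(0.9) = 1.282, giving δ = 2.563.
δ = d·√n ⇒ n = (δ/d)² = (2.563 / 0.52)² = 24.30.
Round up to the next whole unit.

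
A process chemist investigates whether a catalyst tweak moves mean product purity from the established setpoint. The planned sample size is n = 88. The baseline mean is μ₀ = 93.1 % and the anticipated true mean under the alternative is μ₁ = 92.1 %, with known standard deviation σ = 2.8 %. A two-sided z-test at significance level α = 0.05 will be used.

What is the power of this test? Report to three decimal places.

Power ≈ 0.918

Standardized effect: d = |μ₁ − μ₀| / σ = |92.1 − 93.1| / 2.8 = 0.3571
Noncentrality parameter: δ = d·√n = 0.3571 × √88 = 3.3503
Two-sided α = 0.05 → critical value z_{0.025} = 1.960.
Power = Φ(δ − 1.960) + Φ(−δ − 1.960) = Φ(1.390) + Φ(-5.310) = 0.9178 + 0.0000 = 0.9178.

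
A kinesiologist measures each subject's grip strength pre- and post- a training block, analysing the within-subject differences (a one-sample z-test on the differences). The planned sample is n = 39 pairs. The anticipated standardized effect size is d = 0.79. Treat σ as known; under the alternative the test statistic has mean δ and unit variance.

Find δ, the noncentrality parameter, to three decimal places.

δ ≈ 4.934

δ = d·√n = 0.79 × √39 = 4.9335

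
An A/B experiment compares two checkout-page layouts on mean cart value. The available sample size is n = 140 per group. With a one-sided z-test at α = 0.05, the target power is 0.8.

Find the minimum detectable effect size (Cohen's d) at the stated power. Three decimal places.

Required noncentrality: δ = z_{0.05} + z_{0.20} = 1.645 + 0.842 = 2.486.
δ = d·√(n/2) ⇒ d = δ/√(n/2) = 2.486/√(140/2) = 0.2972.

d ≈ 0.297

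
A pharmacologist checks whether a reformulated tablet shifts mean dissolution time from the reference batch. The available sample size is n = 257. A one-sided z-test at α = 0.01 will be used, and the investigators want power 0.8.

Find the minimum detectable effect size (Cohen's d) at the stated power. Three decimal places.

d ≈ 0.198

Need Φ(δ − 2.326) = 0.8, so δ = 2.326 + 0.842 = 3.168.
δ = d·√n ⇒ d = δ/√n = 3.168/√257 = 0.1976.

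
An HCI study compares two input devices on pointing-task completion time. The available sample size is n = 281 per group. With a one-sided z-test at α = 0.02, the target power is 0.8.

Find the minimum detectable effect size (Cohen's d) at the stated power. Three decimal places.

d ≈ 0.244

Required noncentrality: δ = z_{0.02} + z_{0.20} = 2.054 + 0.842 = 2.895.
δ = d·√(n/2) ⇒ d = δ/√(n/2) = 2.895/√(281/2) = 0.2443.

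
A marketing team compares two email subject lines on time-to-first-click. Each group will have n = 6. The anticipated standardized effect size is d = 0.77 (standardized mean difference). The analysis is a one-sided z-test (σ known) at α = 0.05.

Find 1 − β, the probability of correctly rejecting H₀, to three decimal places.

Power ≈ 0.378

Noncentrality parameter: δ = d·√(n/2) = 0.77 × √(6/2) = 1.3337
One-sided α = 0.05 → critical value z_{0.05} = 1.645.
Power = Φ(δ − 1.645) = Φ(-0.311) = 0.3778.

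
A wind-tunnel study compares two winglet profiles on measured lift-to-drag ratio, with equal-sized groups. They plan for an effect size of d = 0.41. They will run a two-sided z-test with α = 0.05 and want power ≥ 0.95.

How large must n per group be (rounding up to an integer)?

n = 155 per group

Set Φ(δ − 1.960) = 0.95; then δ − 1.960 = Φ⁻¹(0.95) = 1.645, giving δ = 3.605.
(The Φ(−δ − z_{α/2}) term is vanishingly small for δ > 0 and is dropped in the standard sample-size formula.)
δ = d·√(n/2) ⇒ n = 2(δ/d)² = 2 × (3.605 / 0.41)² = 154.61.
Round up to the next whole unit.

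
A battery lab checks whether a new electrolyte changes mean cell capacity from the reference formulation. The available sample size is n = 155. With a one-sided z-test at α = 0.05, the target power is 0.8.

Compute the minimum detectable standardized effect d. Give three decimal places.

Need Φ(δ − 1.645) = 0.8, so δ = 1.645 + 0.842 = 2.486.
δ = d·√n ⇒ d = δ/√n = 2.486/√155 = 0.1997.

d ≈ 0.200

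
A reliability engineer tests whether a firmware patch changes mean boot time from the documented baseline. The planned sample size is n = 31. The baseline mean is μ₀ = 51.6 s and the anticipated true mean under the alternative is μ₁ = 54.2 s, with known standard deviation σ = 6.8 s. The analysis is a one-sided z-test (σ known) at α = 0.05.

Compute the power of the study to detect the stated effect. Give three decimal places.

Standardized effect: d = |μ₁ − μ₀| / σ = |54.2 − 51.6| / 6.8 = 0.3824
Noncentrality parameter: δ = d·√n = 0.3824 × √31 = 2.1289
One-sided α = 0.05 → critical value z_{0.05} = 1.645.
Power = Φ(δ − 1.645) = Φ(0.484) = 0.6858.

Power ≈ 0.686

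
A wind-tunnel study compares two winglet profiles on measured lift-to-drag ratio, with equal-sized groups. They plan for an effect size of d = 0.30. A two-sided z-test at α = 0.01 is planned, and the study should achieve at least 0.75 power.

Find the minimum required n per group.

n = 235 per group

Set Φ(δ − 2.576) = 0.75; then δ − 2.576 = Φ⁻¹(0.75) = 0.674, giving δ = 3.250.
(Ignoring the negligible lower-tail rejection probability gives the usual closed-form inversion.)
δ = d·√(n/2) ⇒ n = 2(δ/d)² = 2 × (3.250 / 0.30)² = 234.77.
Round up to the next whole unit.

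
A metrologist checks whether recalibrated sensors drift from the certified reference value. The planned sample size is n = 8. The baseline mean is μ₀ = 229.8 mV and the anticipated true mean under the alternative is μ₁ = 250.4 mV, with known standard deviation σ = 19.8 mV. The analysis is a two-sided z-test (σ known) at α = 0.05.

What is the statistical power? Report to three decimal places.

Standardized effect: d = |μ₁ − μ₀| / σ = |250.4 − 229.8| / 19.8 = 1.0404
Noncentrality parameter: δ = d·√n = 1.0404 × √8 = 2.9427
Two-sided α = 0.05 → critical value z_{0.025} = 1.960.
Power = Φ(δ − 1.960) + Φ(−δ − 1.960) = Φ(0.983) + Φ(-4.903) = 0.8371 + 0.0000 = 0.8371.

Power ≈ 0.837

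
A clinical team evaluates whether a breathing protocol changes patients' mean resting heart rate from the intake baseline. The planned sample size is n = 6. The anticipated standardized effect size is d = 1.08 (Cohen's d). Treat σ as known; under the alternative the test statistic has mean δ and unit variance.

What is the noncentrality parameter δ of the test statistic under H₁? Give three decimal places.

δ = d·√n = 1.08 × √6 = 2.6454

δ ≈ 2.645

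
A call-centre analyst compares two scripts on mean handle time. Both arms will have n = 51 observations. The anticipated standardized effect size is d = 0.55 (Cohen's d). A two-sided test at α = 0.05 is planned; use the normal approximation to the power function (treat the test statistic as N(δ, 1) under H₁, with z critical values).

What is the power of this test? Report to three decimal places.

Power ≈ 0.793

Noncentrality parameter: δ = d·√(n/2) = 0.55 × √(51/2) = 2.7774
Critical value for a two-sided test at α = 0.05: z_{α/2} = 1.960.
Power = Φ(δ − 1.960) + Φ(−δ − 1.960) = Φ(0.817) + Φ(-4.737) = 0.7932 + 0.0000 = 0.7932.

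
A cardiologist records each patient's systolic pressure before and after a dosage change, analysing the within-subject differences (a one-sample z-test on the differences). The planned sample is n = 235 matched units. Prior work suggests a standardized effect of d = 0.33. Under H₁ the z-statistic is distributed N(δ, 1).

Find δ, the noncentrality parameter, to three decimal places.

δ = d·√n = 0.33 × √235 = 5.0588

δ ≈ 5.059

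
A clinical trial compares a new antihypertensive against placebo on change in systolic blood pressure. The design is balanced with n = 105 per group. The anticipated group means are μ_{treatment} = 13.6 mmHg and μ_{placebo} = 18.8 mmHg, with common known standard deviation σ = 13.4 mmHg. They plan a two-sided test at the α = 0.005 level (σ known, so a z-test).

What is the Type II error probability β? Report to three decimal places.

β ≈ 0.498

Standardized effect: d = |μ_{treatment} − μ_{placebo}| / σ = |13.6 − 18.8| / 13.4 = 0.3881
Noncentrality parameter: δ = d·√(n/2) = 0.3881 × √(105/2) = 2.8118
Two-sided α = 0.005 → critical value z_{0.0025} = 2.807.
Power = Φ(δ − 2.807) + Φ(−δ − 2.807) = Φ(0.005) + Φ(-5.619) = 0.5019 + 0.0000 = 0.5019.
Type II error: β = 1 − power = 1 − 0.5019 = 0.4981.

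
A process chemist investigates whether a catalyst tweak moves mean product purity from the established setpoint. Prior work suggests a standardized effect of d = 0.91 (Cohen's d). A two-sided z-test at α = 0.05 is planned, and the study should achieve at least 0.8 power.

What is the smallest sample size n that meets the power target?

Set Φ(δ − 1.960) = 0.8; then δ − 1.960 = Φ⁻¹(0.8) = 0.842, giving δ = 2.802.
(Ignoring the negligible lower-tail rejection probability gives the usual closed-form inversion.)
δ = d·√n ⇒ n = (δ/d)² = (2.802 / 0.91)² = 9.48.
Rounding up, n = 10.

n = 10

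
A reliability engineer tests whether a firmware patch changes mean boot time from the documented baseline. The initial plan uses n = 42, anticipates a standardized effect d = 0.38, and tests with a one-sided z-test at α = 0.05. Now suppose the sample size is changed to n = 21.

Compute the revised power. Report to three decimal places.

With n = 21: δ = d·√n = 0.38 × √21 = 1.7414. Critical value z_{0.05} = 1.645.
Revised power = P(Z > 1.645 − δ) = Φ(0.097) = 0.5384.

Power ≈ 0.538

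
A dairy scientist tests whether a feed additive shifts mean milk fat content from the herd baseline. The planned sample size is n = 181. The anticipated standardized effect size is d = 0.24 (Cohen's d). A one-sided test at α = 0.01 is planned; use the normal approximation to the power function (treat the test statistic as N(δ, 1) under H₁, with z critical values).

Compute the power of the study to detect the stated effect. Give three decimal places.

Noncentrality parameter: δ = d·√n = 0.24 × √181 = 3.2289
One-sided α = 0.01 → critical value z_{0.01} = 2.326.
Power = P(Z > 2.326 − δ) = Φ(0.903) = 0.8166.

Power ≈ 0.817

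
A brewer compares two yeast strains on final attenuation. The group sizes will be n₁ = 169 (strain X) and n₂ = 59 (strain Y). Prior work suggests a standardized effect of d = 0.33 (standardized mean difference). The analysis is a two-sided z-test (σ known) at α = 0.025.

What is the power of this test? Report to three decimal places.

Noncentrality parameter: δ = d / √(1/n₁ + 1/n₂) = 0.33 / √(1/169 + 1/59) = 2.1823
Critical value for a two-sided test at α = 0.025: z_{α/2} = 2.241.
Power = Φ(δ − 2.241) + Φ(−δ − 2.241) = Φ(-0.059) + Φ(-4.424) = 0.4764 + 0.0000 = 0.4764.

Power ≈ 0.476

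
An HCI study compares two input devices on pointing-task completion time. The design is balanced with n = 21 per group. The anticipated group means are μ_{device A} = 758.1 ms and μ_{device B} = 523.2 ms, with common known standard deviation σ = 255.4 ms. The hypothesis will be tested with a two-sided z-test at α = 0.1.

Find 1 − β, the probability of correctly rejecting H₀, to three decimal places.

Standardized effect: d = |μ_{device A} − μ_{device B}| / σ = |758.1 − 523.2| / 255.4 = 0.9197
Noncentrality parameter: δ = d·√(n/2) = 0.9197 × √(21/2) = 2.9803
Two-sided α = 0.1 → critical value z_{0.05} = 1.645.
Power = Φ(δ − 1.645) + Φ(−δ − 1.645) = Φ(1.335) + Φ(-4.625) = 0.9091 + 0.0000 = 0.9091.

Power ≈ 0.909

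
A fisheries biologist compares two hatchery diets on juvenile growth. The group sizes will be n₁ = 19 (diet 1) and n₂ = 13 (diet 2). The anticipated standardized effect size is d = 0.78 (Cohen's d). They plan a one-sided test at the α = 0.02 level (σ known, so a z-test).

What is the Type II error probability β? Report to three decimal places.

Noncentrality parameter: δ = d / √(1/n₁ + 1/n₂) = 0.78 / √(1/19 + 1/13) = 2.1670
One-sided α = 0.02 → critical value z_{0.02} = 2.054.
Power = P(Z > 2.054 − δ) = Φ(0.113) = 0.5451.
Type II error: β = 1 − power = 1 − 0.5451 = 0.4549.

β ≈ 0.455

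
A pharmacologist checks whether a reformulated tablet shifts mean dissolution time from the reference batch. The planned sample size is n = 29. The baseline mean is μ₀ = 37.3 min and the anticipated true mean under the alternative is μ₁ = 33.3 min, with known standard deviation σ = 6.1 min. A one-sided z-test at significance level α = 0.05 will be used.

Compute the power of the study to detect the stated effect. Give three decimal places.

Power ≈ 0.970

Standardized effect: d = |μ₁ − μ₀| / σ = |33.3 − 37.3| / 6.1 = 0.6557
Noncentrality parameter: δ = d·√n = 0.6557 × √29 = 3.5313
Critical value for a one-sided test at α = 0.05: z_α = 1.645.
Power = Φ(δ − 1.645) = Φ(1.886) = 0.9704.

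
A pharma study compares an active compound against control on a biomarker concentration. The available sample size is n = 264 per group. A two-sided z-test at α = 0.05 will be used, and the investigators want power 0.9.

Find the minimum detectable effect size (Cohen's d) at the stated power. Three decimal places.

Required noncentrality: δ = z_{0.025} + z_{0.10} = 1.960 + 1.282 = 3.242.
(Lower-tail contribution to power is negligible for δ > 0.)
δ = d·√(n/2) ⇒ d = δ/√(n/2) = 3.242/√(264/2) = 0.2821.

d ≈ 0.282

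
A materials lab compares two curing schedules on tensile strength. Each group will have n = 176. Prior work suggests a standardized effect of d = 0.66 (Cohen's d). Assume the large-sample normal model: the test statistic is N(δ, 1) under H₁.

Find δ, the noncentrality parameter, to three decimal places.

δ ≈ 6.191

δ = d·√(n/2) = 0.66 × √(176/2) = 6.1913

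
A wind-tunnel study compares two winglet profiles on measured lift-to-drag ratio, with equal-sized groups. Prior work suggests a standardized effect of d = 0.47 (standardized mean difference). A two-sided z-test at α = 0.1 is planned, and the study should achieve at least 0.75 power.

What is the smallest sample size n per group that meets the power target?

Set Φ(δ − 1.645) = 0.75; then δ − 1.645 = Φ⁻¹(0.75) = 0.674, giving δ = 2.319.
(For δ > 0 the lower-tail rejection region contributes negligibly to power, so the one-term inversion is standard.)
δ = d·√(n/2) ⇒ n = 2(δ/d)² = 2 × (2.319 / 0.47)² = 48.70.
Round up to the next whole unit.

n = 49 per group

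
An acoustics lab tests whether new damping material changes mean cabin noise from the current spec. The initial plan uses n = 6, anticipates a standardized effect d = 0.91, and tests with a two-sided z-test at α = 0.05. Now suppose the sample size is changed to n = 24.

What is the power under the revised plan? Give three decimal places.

Power ≈ 0.994

With n = 24: δ = d·√n = 0.91 × √24 = 4.4581. Critical value z_{0.025} = 1.960.
Revised power = Φ(δ − 1.960) + Φ(−δ − 1.960) = Φ(2.498) + Φ(-6.418) = 0.9938 + 0.0000 = 0.9938.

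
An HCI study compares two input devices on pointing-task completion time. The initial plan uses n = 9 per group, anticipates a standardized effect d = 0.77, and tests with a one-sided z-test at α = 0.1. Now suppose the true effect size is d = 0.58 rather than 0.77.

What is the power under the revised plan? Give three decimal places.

Power ≈ 0.480

With d = 0.58: δ = d·√(n/2) = 0.58 × √(9/2) = 1.2304. Critical value z_{0.1} = 1.282.
Revised power = Φ(δ − 1.282) = Φ(-0.051) = 0.4796.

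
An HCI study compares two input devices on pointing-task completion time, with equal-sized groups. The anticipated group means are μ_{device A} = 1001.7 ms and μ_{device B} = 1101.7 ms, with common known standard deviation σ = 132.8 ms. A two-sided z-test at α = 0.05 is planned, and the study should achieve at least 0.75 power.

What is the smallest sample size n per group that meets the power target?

n = 25 per group

Standardized effect: d = |μ_{device A} − μ_{device B}| / σ = |1001.7 − 1101.7| / 132.8 = 0.7530
Set Φ(δ − 1.960) = 0.75; then δ − 1.960 = Φ⁻¹(0.75) = 0.674, giving δ = 2.634.
(The Φ(−δ − z_{α/2}) term is vanishingly small for δ > 0 and is dropped in the standard sample-size formula.)
δ = d·√(n/2) ⇒ n = 2(δ/d)² = 2 × (2.634 / 0.7530)² = 24.48.
Rounding up, n = 25 per group.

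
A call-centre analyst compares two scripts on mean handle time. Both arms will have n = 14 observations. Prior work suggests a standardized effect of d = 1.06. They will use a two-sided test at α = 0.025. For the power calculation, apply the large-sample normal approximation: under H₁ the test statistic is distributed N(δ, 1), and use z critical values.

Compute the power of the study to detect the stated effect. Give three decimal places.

Power ≈ 0.713

Noncentrality parameter: δ = d·√(n/2) = 1.06 × √(14/2) = 2.8045
Critical value for a two-sided test at α = 0.025: z_{α/2} = 2.241.
Power = Φ(δ − 2.241) + Φ(−δ − 2.241) = Φ(0.563) + Φ(-5.046) = 0.7133 + 0.0000 = 0.7133.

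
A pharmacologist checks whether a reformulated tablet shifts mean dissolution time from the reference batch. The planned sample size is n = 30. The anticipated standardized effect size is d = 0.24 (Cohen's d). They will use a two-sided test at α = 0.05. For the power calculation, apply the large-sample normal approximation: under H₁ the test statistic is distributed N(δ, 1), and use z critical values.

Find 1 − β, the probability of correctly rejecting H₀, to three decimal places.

Noncentrality parameter: δ = d·√n = 0.24 × √30 = 1.3145
Critical value for a two-sided test at α = 0.05: z_{α/2} = 1.960.
Power = Φ(δ − 1.960) + Φ(−δ − 1.960) = Φ(-0.645) + Φ(-3.274) = 0.2593 + 0.0005 = 0.2599.

Power ≈ 0.260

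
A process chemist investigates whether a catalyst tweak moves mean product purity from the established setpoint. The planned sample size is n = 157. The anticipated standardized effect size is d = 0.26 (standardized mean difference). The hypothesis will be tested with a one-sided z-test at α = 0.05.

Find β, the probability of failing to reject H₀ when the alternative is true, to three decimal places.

β ≈ 0.053

Noncentrality parameter: δ = d·√n = 0.26 × √157 = 3.2578
One-sided α = 0.05 → critical value z_{0.05} = 1.645.
Power = P(Z > 1.645 − δ) = Φ(1.613) = 0.9466.
Type II error: β = 1 − power = 1 − 0.9466 = 0.0534.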